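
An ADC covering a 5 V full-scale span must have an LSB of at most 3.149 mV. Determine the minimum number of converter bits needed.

Number of steps required ≥ 5 V / 3.149 mV = 1587.81.
Need 2^N ≥ 1587.81; 2^10 = 1024, 2^11 = 2048.
Minimum N = 11.

11 bits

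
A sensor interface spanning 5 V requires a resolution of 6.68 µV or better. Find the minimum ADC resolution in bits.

20 bits

Number of steps required ≥ 5 V / 6.68 µV = 748502.99.
Need 2^N ≥ 748502.99; 2^19 = 524288, 2^20 = 1048576.
Minimum N = 20.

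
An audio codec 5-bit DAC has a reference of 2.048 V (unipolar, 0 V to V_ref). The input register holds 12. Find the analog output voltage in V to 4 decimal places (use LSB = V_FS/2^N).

0.7680 V

LSB = 2.048 V / 2^5 = 64.000 mV.
V_out = 0 + 12 × 0.064 V = 0.768 V.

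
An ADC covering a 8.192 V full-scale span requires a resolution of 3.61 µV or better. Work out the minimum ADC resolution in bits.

Number of steps required ≥ 8.192 V / 3.61 µV = 2269252.08.
Need 2^N ≥ 2269252.08; 2^21 = 2097152, 2^22 = 4194304.
Minimum N = 22.

22 bits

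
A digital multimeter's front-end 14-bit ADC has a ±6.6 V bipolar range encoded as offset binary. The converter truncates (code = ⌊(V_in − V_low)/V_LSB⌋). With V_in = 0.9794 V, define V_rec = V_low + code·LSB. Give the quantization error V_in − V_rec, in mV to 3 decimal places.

0.518 mV

LSB = 13.2/2^14 = 0.806 mV.
(V_in − V_low)/LSB = (0.9794 − (−6.6))/0.000805664 = 9407.6432 → code 9407 (floor).
V_rec = (−6.6) + 9407·0.000805664 = 0.97888184 V.
V_in − V_rec = 0.000518164 V = 0.518 mV.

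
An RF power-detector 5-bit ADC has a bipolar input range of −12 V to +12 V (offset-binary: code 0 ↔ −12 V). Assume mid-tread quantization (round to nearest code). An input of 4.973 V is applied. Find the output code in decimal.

code 23

LSB = 24 V / 32 = 0.7500 V.
(4.973 − (−12)) / 0.75 = 22.631 LSBs.
So the output code is 23.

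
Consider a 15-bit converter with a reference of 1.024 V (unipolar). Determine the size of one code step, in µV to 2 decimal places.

Full-scale span = 1.024 V.
LSB = 1.024 / 2^15 = 1.024 / 32768 = 3.125e-05 V = 31.25 µV.

31.25 µV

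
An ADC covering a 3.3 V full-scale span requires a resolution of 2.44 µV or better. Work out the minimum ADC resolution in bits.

21 bits

Number of steps required ≥ 3.3 V / 2.44 µV = 1352459.02.
Need 2^N ≥ 1352459.02; 2^20 = 1048576, 2^21 = 2097152.
Minimum N = 21.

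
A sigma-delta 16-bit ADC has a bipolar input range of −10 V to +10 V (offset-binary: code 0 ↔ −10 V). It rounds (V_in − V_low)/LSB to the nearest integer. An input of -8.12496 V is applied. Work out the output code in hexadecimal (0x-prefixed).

code 0x1800 (decimal 6144)

With 65536 levels over 20 V, one step is 305.18 µV.
Input sits at 6144.131 steps above V_low.
round(6144.131) = 6144.
In hexadecimal (0x-prefixed): 0x1800.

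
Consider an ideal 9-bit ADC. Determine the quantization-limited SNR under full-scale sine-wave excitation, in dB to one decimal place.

55.9 dB

SNR ≈ 6.02·N + 1.76 dB = 6.02·9 + 1.76 = 55.94 dB.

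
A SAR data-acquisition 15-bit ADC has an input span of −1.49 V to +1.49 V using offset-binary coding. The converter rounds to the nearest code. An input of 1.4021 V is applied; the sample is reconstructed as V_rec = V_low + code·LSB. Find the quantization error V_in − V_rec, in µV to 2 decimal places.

Step size: 2.98 V ÷ 2^15 = 90.94 µV.
(V_in − V_low)/LSB = (1.4021 − (−1.49))/9.09424e-05 = 31801.4540 → code 31801 (round).
Code 31801 maps back to (−1.49) + 31801×9.09424e-05 V = 1.4020587 V.
V_in − V_rec = 4.12842e-05 V = 41.28 µV.

41.28 µV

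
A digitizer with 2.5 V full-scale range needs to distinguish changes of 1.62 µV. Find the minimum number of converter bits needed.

21 bits

Number of steps required ≥ 2.5 V / 1.62 µV = 1543209.88.
Need 2^N ≥ 1543209.88; 2^20 = 1048576, 2^21 = 2097152.
Minimum N = 21.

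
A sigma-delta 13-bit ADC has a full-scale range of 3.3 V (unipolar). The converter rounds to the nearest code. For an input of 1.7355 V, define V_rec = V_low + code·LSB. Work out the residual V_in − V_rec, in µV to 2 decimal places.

99.61 µV

Step size: 3.3 V ÷ 2^13 = 402.83 µV.
(1.7355 − 0)/0.000402832 = 4308.2473; round gives code 4308.
Reconstructed: 1.7354004 V.
Error = 1.7355 − 1.7354004 = 9.96094e-05 V = 99.61 µV.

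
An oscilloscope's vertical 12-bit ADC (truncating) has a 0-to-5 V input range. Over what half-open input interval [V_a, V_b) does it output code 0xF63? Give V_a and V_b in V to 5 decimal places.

LSB = 5/2^12 = 1.221 mV.
Code 0xF63 = 3939 decimal.
V_a = V_low + 3939·LSB = 4.80835 V; V_b = V_low + 3940·LSB = 4.80957 V.

[4.80835 V, 4.80957 V)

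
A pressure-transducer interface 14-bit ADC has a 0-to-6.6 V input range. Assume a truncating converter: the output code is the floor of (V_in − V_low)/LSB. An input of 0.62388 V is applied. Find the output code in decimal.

code 1548

LSB = 6.6 V / 16384 = 402.83 µV.
Input sits at 1548.735 steps above V_low.
So the output code is 1548.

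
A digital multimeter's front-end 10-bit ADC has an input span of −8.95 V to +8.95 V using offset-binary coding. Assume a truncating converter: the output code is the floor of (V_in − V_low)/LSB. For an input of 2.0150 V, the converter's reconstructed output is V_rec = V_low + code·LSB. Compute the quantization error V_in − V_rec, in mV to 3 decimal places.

4.746 mV

LSB = 17.9/2^10 = 17.480 mV.
Scaled input = 627.2715 LSBs, so code = 627.
Reconstructed: 2.0102539 V.
V_in − V_rec = 0.00474609 V = 4.746 mV.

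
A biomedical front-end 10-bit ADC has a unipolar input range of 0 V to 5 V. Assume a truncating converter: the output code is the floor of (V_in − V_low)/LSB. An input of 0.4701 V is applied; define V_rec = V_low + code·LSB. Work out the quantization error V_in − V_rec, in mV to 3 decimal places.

LSB = 5/2^10 = 4.883 mV.
(V_in − V_low)/LSB = (0.4701 − 0)/0.00488281 = 96.2765 → code 96 (floor).
Reconstructed: 0.46875 V.
Difference: 0.00135 V → 1.350 mV.

1.350 mV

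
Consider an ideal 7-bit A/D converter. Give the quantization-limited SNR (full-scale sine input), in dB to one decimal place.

SNR ≈ 6.02·N + 1.76 dB = 6.02·7 + 1.76 = 43.90 dB.

43.9 dB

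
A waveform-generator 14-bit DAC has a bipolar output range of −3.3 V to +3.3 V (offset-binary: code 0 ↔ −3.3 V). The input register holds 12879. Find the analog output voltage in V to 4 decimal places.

LSB = 6.6 V / 2^14 = 402.83 µV.
V_out = (−3.3) + 12879 × 0.000402832 V = 1.88807 V.

1.8881 V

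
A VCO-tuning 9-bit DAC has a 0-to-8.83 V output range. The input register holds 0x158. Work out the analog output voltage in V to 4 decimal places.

LSB = 8.83 V / 2^9 = 17.246 mV.
Code 0x158 = 344 decimal.
V_out = 0 + 344 × 0.0172461 V = 5.93266 V.

5.9327 V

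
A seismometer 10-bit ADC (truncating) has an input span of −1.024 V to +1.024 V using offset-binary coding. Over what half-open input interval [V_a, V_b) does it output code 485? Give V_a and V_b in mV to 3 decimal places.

LSB = 2.048/2^10 = 2.000 mV.
V_a = V_low + 485·LSB = -0.054 V; V_b = V_low + 486·LSB = -0.052 V.

[-54.000 mV, -52.000 mV)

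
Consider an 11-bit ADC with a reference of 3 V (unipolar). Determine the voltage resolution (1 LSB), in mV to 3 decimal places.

1.465 mV

Full-scale span = 3 V.
LSB = 3 / 2^11 = 3 / 2048 = 0.00146484 V = 1.465 mV.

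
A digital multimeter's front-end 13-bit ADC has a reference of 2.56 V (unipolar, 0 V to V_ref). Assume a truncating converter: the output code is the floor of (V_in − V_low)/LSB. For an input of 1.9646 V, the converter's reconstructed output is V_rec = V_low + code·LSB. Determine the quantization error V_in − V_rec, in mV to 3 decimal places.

Step size: 2.56 V ÷ 2^13 = 312.50 µV.
(V_in − V_low)/LSB = (1.9646 − 0)/0.0003125 = 6286.7200 → code 6286 (floor).
Reconstructed: 1.964375 V.
V_in − V_rec = 0.000225 V = 0.225 mV.

0.225 mV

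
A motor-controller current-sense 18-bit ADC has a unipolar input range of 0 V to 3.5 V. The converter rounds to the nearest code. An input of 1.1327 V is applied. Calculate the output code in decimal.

LSB = 3.5 V / 262144 = 13.35 µV.
(1.1327 − 0) / 1.33514e-05 = 84837.288 LSBs.
Round → code 84837.

code 84837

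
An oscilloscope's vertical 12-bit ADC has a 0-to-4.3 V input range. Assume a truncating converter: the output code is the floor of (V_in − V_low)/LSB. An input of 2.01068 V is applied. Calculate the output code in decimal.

code 1915

With 4096 levels over 4.3 V, one step is 1.050 mV.
(V_in − V_low)/LSB = (2.01068 − 0) / 0.0010498 = 1915.290.
Floor → code 1915.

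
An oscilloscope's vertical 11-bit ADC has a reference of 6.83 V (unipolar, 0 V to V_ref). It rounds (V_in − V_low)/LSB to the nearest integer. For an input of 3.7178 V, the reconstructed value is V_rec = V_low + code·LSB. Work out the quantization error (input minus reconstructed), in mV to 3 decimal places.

-0.681 mV

LSB = 6.83/2^11 = 3.335 mV.
(3.7178 − 0)/0.00333496 = 1114.7957; round gives code 1115.
V_rec = 0 + 1115·0.00333496 = 3.7184814 V.
Error = 3.7178 − 3.7184814 = -0.000681445 V = -0.681 mV.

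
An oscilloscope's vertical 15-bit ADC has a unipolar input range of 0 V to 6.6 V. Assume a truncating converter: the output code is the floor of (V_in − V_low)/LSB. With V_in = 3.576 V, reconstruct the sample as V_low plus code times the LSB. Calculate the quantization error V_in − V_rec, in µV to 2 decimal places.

One LSB is 6.6 V / 32768 = 201.42 µV.
Scaled input = 17754.2982 LSBs, so code = 17754.
Reconstructed: 3.5759399 V.
Difference: 6.00586e-05 V → 60.06 µV.

60.06 µV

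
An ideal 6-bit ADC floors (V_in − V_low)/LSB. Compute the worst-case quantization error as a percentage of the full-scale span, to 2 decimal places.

Truncating → worst-case error = 1 LSB = V_FS/2^6, so 100/64 = 1.5625 % of full scale.

1.56 %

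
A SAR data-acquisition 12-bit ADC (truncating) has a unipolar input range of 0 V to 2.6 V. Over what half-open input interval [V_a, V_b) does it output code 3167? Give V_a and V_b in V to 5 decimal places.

[2.01030 V, 2.01094 V)

LSB = 2.6/2^12 = 0.635 mV.
V_a = V_low + 3167·LSB = 2.0103 V; V_b = V_low + 3168·LSB = 2.01094 V.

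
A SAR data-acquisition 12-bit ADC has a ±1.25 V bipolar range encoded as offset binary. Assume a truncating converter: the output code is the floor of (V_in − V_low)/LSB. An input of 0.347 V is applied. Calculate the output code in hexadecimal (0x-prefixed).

code 0xA38 (decimal 2616)

LSB = 2.5 V / 4096 = 0.610 mV.
Input sits at 2616.525 steps above V_low.
So the output code is 2616.
In hexadecimal (0x-prefixed): 0xA38.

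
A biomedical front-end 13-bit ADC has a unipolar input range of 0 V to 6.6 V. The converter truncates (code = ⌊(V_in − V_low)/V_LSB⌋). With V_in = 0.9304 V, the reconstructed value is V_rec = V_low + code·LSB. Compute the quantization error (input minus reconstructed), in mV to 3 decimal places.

Step size: 6.6 V ÷ 2^13 = 0.806 mV.
(0.9304 − 0)/0.000805664 = 1154.8238; ⌊·⌋ gives code 1154.
V_rec = 0 + 1154·0.000805664 = 0.92973633 V.
V_in − V_rec = 0.000663672 V = 0.664 mV.

0.664 mV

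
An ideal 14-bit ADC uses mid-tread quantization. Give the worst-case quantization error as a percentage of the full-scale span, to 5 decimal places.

Rounding → worst-case error = ½ LSB = V_FS/2^15, so 100/32768 = 0.00305176 % of full scale.

0.00305 %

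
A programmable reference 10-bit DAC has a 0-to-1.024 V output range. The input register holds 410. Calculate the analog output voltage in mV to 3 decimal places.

LSB = 1.024 V / 2^10 = 1.000 mV.
V_out = 0 + 410 × 0.001 V = 0.41 V.
= 410.000 mV.

410.000 mV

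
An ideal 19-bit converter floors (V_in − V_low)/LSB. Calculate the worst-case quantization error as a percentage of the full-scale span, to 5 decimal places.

Truncating → worst-case error = 1 LSB = V_FS/2^19, so 100/524288 = 0.000190735 % of full scale.

0.00019 %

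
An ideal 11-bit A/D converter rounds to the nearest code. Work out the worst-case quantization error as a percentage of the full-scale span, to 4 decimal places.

Rounding → worst-case error = ½ LSB = V_FS/2^12, so 100/4096 = 0.0244141 % of full scale.

0.0244 %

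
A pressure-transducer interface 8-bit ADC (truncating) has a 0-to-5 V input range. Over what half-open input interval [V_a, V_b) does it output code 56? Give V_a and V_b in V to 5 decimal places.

LSB = 5/2^8 = 19.531 mV.
V_a = V_low + 56·LSB = 1.09375 V; V_b = V_low + 57·LSB = 1.11328 V.

[1.09375 V, 1.11328 V)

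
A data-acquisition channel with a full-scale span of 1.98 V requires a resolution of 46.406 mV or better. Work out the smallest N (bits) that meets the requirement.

Number of steps required ≥ 1.98 V / 46.406 mV = 42.67.
Need 2^N ≥ 42.67; 2^5 = 32, 2^6 = 64.
Minimum N = 6.

6 bits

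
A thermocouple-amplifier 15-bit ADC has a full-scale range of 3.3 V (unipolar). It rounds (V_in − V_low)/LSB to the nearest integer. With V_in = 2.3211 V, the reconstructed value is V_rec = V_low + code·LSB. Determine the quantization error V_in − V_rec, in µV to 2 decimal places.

-18.16 µV

LSB = 3.3/2^15 = 100.71 µV.
Scaled input = 23047.8196 LSBs, so code = 23048.
V_rec = 0 + 23048·0.000100708 = 2.3211182 V.
Error = 2.3211 − 2.3211182 = -1.81641e-05 V = -18.16 µV.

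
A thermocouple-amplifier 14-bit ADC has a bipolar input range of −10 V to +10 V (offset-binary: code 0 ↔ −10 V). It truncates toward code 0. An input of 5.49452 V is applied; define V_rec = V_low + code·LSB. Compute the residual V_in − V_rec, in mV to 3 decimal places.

0.135 mV

LSB = 20/2^14 = 1.221 mV.
(5.49452 − (−10))/0.0012207 = 12693.1108; ⌊·⌋ gives code 12693.
Code 12693 maps back to (−10) + 12693×0.0012207 V = 5.4943848 V.
V_in − V_rec = 0.000135234 V = 0.135 mV.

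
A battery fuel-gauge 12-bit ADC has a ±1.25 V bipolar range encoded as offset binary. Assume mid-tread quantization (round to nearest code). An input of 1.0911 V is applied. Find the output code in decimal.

code 3836

Full-scale span = 2.5 V; LSB = 2.5/2^12 = 0.610 mV.
Input sits at 3835.658 steps above V_low.
Round → code 3836.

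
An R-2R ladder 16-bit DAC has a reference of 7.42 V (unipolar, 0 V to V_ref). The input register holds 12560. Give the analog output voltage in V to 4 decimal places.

1.4220 V

LSB = 7.42 V / 2^16 = 113.22 µV.
V_out = 0 + 12560 × 0.00011322 V = 1.42205 V.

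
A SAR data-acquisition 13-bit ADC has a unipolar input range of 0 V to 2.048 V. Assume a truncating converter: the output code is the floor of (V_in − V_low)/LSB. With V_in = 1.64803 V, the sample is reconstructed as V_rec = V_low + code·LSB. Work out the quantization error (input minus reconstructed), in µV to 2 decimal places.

LSB = 2.048/2^13 = 250.00 µV.
(V_in − V_low)/LSB = (1.64803 − 0)/0.00025 = 6592.1200 → code 6592 (floor).
Reconstructed: 1.648 V.
Difference: 3e-05 V → 30.00 µV.

30.00 µV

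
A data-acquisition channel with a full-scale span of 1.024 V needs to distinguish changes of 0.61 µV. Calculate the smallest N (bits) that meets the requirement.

21 bits

Number of steps required ≥ 1.024 V / 0.61 µV = 1678688.52.
Need 2^N ≥ 1678688.52; 2^20 = 1048576, 2^21 = 2097152.
Minimum N = 21.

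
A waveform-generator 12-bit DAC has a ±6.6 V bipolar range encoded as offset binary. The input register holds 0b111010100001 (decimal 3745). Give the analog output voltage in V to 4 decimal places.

LSB = 13.2 V / 2^12 = 3.223 mV.
Code 0b111010100001 = 3745 decimal.
V_out = (−6.6) + 3745 × 0.00322266 V = 5.46885 V.

5.4688 V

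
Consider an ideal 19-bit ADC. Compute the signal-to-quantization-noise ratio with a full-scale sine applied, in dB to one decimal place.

SNR ≈ 6.02·N + 1.76 dB = 6.02·19 + 1.76 = 116.14 dB.

116.1 dB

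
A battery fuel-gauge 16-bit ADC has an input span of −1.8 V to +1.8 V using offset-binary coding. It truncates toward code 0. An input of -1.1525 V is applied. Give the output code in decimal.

code 11787

Full-scale span = 3.6 V; LSB = 3.6/2^16 = 54.93 µV.
(V_in − V_low)/LSB = (-1.1525 − (−1.8)) / 5.49316e-05 = 11787.378.
⌊·⌋(11787.378) = 11787.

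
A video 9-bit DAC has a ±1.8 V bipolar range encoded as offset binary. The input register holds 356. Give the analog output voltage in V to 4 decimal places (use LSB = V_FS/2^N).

LSB = 3.6 V / 2^9 = 7.031 mV.
V_out = (−1.8) + 356 × 0.00703125 V = 0.703125 V.

0.7031 V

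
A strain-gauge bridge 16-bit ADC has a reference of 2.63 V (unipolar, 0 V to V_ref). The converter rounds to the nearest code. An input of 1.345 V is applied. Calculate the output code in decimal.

LSB = 2.63 V / 65536 = 40.13 µV.
(1.345 − 0) / 4.01306e-05 = 33515.559 LSBs.
Round → code 33516.

code 33516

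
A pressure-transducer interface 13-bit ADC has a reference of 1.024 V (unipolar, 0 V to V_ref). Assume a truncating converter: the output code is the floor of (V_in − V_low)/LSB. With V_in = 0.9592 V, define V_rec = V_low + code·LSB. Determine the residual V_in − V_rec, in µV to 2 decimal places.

75.00 µV

Step size: 1.024 V ÷ 2^13 = 125.00 µV.
(V_in − V_low)/LSB = (0.9592 − 0)/0.000125 = 7673.6000 → code 7673 (floor).
Reconstructed: 0.959125 V.
V_in − V_rec = 7.5e-05 V = 75.00 µV.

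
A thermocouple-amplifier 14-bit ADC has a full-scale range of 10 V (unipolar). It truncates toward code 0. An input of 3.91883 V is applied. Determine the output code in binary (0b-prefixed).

code 0b1100100010100 (decimal 6420)

With 16384 levels over 10 V, one step is 0.610 mV.
Input sits at 6420.611 steps above V_low.
⌊·⌋(6420.611) = 6420.
In binary (0b-prefixed): 0b1100100010100.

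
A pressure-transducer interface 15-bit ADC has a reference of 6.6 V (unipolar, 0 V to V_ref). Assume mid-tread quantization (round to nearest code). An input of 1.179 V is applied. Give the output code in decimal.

Full-scale span = 6.6 V; LSB = 6.6/2^15 = 201.42 µV.
(1.179 − 0) / 0.000201416 = 5853.556 LSBs.
Round → code 5854.

code 5854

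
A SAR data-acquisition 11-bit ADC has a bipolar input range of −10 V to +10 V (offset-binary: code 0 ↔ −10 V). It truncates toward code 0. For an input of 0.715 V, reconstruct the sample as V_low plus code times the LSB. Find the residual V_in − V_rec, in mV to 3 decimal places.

2.109 mV

One LSB is 20 V / 2048 = 9.766 mV.
(V_in − V_low)/LSB = (0.715 − (−10))/0.00976562 = 1097.2160 → code 1097 (floor).
Reconstructed: 0.71289062 V.
V_in − V_rec = 0.00210938 V = 2.109 mV.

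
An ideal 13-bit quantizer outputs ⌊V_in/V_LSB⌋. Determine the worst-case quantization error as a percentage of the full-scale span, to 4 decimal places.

0.0122 %

Truncating → worst-case error = 1 LSB = V_FS/2^13, so 100/8192 = 0.012207 % of full scale.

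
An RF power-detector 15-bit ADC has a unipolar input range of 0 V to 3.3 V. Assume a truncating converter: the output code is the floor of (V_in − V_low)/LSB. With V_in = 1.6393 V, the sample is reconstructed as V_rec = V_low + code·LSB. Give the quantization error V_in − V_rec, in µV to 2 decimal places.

LSB = 3.3/2^15 = 100.71 µV.
(V_in − V_low)/LSB = (1.6393 − 0)/0.000100708 = 16277.7522 → code 16277 (floor).
Code 16277 maps back to 0 + 16277×0.000100708 V = 1.6392242 V.
Difference: 7.57568e-05 V → 75.76 µV.

75.76 µV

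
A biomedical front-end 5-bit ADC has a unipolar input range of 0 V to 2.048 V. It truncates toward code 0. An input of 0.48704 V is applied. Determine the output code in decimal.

code 7

With 32 levels over 2.048 V, one step is 64.000 mV.
Input sits at 7.610 steps above V_low.
⌊·⌋(7.610) = 7.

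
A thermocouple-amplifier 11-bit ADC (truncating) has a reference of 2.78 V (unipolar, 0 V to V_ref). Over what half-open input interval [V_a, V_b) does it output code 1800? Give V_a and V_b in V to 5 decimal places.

[2.44336 V, 2.44472 V)

LSB = 2.78/2^11 = 1.357 mV.
V_a = V_low + 1800·LSB = 2.44336 V; V_b = V_low + 1801·LSB = 2.44472 V.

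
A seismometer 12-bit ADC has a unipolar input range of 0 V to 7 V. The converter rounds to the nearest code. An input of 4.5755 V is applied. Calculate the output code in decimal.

Full-scale span = 7 V; LSB = 7/2^12 = 1.709 mV.
(V_in − V_low)/LSB = (4.5755 − 0) / 0.00170898 = 2677.321.
Round → code 2677.

code 2677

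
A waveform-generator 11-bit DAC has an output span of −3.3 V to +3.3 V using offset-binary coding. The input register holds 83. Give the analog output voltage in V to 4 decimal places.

-3.0325 V

LSB = 6.6 V / 2^11 = 3.223 mV.
V_out = (−3.3) + 83 × 0.00322266 V = -3.03252 V.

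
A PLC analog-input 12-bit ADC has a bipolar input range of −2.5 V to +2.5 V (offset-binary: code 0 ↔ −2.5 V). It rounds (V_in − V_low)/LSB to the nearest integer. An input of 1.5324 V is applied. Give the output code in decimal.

LSB = 5 V / 4096 = 1.221 mV.
(1.5324 − (−2.5)) / 0.0012207 = 3303.342 LSBs.
So the output code is 3303.

code 3303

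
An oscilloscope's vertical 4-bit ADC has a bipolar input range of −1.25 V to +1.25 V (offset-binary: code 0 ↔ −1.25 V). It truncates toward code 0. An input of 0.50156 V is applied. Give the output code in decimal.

code 11

Full-scale span = 2.5 V; LSB = 2.5/2^4 = 156.250 mV.
Input sits at 11.210 steps above V_low.
So the output code is 11.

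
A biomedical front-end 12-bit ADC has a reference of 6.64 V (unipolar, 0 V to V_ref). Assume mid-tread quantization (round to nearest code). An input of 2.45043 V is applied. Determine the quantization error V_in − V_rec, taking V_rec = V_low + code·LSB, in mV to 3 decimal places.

Step size: 6.64 V ÷ 2^12 = 1.621 mV.
(V_in − V_low)/LSB = (2.45043 − 0)/0.00162109 = 1511.5906 → code 1512 (round).
Reconstructed: 2.4510938 V.
Error = 2.45043 − 2.4510938 = -0.00066375 V = -0.664 mV.

-0.664 mV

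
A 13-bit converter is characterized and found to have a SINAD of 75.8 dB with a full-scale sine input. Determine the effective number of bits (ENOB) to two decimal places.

12.30 bits

ENOB = (SINAD − 1.76) / 6.02 = (75.8 − 1.76)/6.02 = 12.299.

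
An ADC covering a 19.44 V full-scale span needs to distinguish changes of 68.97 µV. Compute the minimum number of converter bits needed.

Number of steps required ≥ 19.44 V / 68.97 µV = 281861.68.
Need 2^N ≥ 281861.68; 2^18 = 262144, 2^19 = 524288.
Minimum N = 19.

19 bits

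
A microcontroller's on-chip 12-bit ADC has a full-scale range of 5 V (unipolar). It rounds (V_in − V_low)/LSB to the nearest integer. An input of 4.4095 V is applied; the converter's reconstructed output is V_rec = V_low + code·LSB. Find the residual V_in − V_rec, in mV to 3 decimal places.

0.320 mV

Step size: 5 V ÷ 2^12 = 1.221 mV.
Scaled input = 3612.2624 LSBs, so code = 3612.
Reconstructed: 4.4091797 V.
Difference: 0.000320313 V → 0.320 mV.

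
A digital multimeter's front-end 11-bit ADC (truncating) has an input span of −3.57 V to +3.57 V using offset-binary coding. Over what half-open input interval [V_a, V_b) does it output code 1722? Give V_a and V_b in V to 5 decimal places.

LSB = 7.14/2^11 = 3.486 mV.
V_a = V_low + 1722·LSB = 2.43346 V; V_b = V_low + 1723·LSB = 2.43694 V.

[2.43346 V, 2.43694 V)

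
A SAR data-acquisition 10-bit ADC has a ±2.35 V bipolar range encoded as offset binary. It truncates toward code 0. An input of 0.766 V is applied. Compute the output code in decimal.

code 678

LSB = 4.7 V / 1024 = 4.590 mV.
Input sits at 678.890 steps above V_low.
Floor → code 678.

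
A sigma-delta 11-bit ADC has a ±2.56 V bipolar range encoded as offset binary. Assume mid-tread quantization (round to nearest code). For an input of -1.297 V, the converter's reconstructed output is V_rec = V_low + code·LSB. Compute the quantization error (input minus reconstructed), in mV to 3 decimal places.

LSB = 5.12/2^11 = 2.500 mV.
(-1.297 − (−2.56))/0.0025 = 505.2000; round gives code 505.
Code 505 maps back to (−2.56) + 505×0.0025 V = -1.2975 V.
Error = -1.297 − (−1.2975) = 0.0005 V = 0.500 mV.

0.500 mV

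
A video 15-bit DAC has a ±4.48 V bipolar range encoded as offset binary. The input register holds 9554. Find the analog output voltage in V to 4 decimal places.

LSB = 8.96 V / 2^15 = 273.44 µV.
V_out = (−4.48) + 9554 × 0.000273438 V = -1.86758 V.

-1.8676 V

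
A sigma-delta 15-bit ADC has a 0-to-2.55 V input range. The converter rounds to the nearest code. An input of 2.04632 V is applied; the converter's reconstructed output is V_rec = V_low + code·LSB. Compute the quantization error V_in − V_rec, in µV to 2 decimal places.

-30.10 µV

LSB = 2.55/2^15 = 77.82 µV.
(V_in − V_low)/LSB = (2.04632 − 0)/7.78198e-05 = 26295.6132 → code 26296 (round).
Reconstructed: 2.0463501 V.
Difference: -3.00977e-05 V → -30.10 µV.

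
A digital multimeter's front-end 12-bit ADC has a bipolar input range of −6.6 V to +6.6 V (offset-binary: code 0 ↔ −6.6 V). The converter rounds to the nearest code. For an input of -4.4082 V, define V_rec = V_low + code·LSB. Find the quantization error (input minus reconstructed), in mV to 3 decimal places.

Step size: 13.2 V ÷ 2^12 = 3.223 mV.
(-4.4082 − (−6.6))/0.00322266 = 680.1222; round gives code 680.
V_rec = (−6.6) + 680·0.00322266 = -4.4085937 V.
V_in − V_rec = 0.00039375 V = 0.394 mV.

0.394 mV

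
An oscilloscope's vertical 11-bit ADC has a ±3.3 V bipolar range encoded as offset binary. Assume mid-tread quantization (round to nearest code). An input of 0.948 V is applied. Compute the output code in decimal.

code 1318

LSB = 6.6 V / 2048 = 3.223 mV.
(0.948 − (−3.3)) / 0.00322266 = 1318.167 LSBs.
So the output code is 1318.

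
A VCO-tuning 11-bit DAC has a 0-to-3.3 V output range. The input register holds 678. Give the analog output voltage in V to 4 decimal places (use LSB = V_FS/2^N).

1.0925 V

LSB = 3.3 V / 2^11 = 1.611 mV.
V_out = 0 + 678 × 0.00161133 V = 1.09248 V.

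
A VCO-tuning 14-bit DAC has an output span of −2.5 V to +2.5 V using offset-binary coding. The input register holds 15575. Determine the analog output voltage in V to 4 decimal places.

2.2531 V

LSB = 5 V / 2^14 = 305.18 µV.
V_out = (−2.5) + 15575 × 0.000305176 V = 2.25311 V.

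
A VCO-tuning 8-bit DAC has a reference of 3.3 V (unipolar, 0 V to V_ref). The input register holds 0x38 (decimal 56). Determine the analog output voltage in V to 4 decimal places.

0.7219 V

LSB = 3.3 V / 2^8 = 12.891 mV.
Code 0x38 = 56 decimal.
V_out = 0 + 56 × 0.0128906 V = 0.721875 V.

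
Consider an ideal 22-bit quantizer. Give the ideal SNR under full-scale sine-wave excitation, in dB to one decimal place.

134.2 dB

SNR ≈ 6.02·N + 1.76 dB = 6.02·22 + 1.76 = 134.20 dB.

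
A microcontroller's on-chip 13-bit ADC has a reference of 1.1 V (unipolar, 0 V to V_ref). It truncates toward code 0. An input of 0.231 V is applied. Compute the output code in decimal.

code 1720

With 8192 levels over 1.1 V, one step is 134.28 µV.
Input sits at 1720.320 steps above V_low.
So the output code is 1720.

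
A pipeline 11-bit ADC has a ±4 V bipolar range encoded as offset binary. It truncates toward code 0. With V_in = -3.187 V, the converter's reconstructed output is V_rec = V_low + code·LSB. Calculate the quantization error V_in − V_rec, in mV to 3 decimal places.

0.500 mV

Step size: 8 V ÷ 2^11 = 3.906 mV.
(-3.187 − (−4))/0.00390625 = 208.1280; ⌊·⌋ gives code 208.
Reconstructed: -3.1875 V.
Difference: 0.0005 V → 0.500 mV.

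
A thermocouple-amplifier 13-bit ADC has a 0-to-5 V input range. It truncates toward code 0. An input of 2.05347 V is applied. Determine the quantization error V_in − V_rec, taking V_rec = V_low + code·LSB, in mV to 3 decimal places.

Step size: 5 V ÷ 2^13 = 0.610 mV.
Scaled input = 3364.4052 LSBs, so code = 3364.
Code 3364 maps back to 0 + 3364×0.000610352 V = 2.0532227 V.
Error = 2.05347 − 2.0532227 = 0.000247344 V = 0.247 mV.

0.247 mV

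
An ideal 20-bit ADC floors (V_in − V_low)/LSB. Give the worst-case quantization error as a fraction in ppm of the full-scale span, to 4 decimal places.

0.9537 ppm

Truncating → worst-case error = 1 LSB = V_FS/2^20, so 1e+06/1048576 = 0.953674 ppm of full scale.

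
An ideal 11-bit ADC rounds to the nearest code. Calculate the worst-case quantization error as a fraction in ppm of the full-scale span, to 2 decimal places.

Rounding → worst-case error = ½ LSB = V_FS/2^12, so 1e+06/4096 = 244.141 ppm of full scale.

244.14 ppm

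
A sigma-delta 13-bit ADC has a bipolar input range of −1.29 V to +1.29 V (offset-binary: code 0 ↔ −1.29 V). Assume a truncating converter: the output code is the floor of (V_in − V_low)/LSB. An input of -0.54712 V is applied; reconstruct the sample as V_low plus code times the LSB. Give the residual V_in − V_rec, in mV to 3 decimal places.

Step size: 2.58 V ÷ 2^13 = 314.94 µV.
(-0.54712 − (−1.29))/0.000314941 = 2358.7880; ⌊·⌋ gives code 2358.
V_rec = (−1.29) + 2358·0.000314941 = -0.54736816 V.
Error = -0.54712 − (−0.54736816) = 0.000248164 V = 0.248 mV.

0.248 mV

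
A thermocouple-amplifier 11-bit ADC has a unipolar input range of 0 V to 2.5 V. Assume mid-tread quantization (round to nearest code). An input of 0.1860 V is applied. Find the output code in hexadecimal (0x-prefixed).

code 0x98 (decimal 152)

With 2048 levels over 2.5 V, one step is 1.221 mV.
(0.1860 − 0) / 0.0012207 = 152.371 LSBs.
round(152.371) = 152.
In hexadecimal (0x-prefixed): 0x98.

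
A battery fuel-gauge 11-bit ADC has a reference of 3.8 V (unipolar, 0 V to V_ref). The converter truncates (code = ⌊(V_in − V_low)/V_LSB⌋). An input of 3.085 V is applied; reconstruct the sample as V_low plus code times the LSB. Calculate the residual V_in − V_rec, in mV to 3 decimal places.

Step size: 3.8 V ÷ 2^11 = 1.855 mV.
(3.085 − 0)/0.00185547 = 1662.6526; ⌊·⌋ gives code 1662.
Reconstructed: 3.0837891 V.
Difference: 0.00121094 V → 1.211 mV.

1.211 mV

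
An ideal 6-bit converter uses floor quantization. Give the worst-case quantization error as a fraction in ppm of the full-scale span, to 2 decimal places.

15625.00 ppm

Truncating → worst-case error = 1 LSB = V_FS/2^6, so 1e+06/64 = 15625 ppm of full scale.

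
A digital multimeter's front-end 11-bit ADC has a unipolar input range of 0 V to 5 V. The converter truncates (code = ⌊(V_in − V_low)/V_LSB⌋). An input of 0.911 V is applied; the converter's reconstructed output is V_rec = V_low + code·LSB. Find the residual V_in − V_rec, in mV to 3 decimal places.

0.355 mV

Step size: 5 V ÷ 2^11 = 2.441 mV.
(V_in − V_low)/LSB = (0.911 − 0)/0.00244141 = 373.1456 → code 373 (floor).
V_rec = 0 + 373·0.00244141 = 0.91064453 V.
Difference: 0.000355469 V → 0.355 mV.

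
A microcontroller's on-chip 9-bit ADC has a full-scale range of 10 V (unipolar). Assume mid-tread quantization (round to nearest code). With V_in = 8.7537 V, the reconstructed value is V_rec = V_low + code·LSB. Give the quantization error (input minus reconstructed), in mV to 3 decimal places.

3.700 mV

Step size: 10 V ÷ 2^9 = 19.531 mV.
(8.7537 − 0)/0.0195312 = 448.1894; round gives code 448.
Reconstructed: 8.75 V.
V_in − V_rec = 0.0037 V = 3.700 mV.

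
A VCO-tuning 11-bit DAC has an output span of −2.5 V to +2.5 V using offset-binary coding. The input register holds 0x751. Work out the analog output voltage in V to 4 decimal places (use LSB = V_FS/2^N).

LSB = 5 V / 2^11 = 2.441 mV.
Code 0x751 = 1873 decimal.
V_out = (−2.5) + 1873 × 0.00244141 V = 2.07275 V.

2.0728 V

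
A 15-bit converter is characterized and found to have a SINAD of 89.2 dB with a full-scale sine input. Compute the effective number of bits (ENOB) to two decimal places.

14.52 bits

ENOB = (SINAD − 1.76) / 6.02 = (89.2 − 1.76)/6.02 = 14.525.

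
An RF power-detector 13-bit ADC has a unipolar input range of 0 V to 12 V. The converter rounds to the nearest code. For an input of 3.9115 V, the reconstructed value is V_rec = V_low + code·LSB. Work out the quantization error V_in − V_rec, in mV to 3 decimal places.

0.367 mV

LSB = 12/2^13 = 1.465 mV.
(3.9115 − 0)/0.00146484 = 2670.2507; round gives code 2670.
Reconstructed: 3.9111328 V.
Difference: 0.000367188 V → 0.367 mV.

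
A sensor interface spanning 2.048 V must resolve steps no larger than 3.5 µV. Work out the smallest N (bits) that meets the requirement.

20 bits

Number of steps required ≥ 2.048 V / 3.5 µV = 585142.86.
Need 2^N ≥ 585142.86; 2^19 = 524288, 2^20 = 1048576.
Minimum N = 20.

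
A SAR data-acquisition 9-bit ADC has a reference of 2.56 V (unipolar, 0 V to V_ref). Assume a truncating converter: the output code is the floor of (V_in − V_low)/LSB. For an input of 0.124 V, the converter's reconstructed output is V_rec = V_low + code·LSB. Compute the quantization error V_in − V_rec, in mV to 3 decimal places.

LSB = 2.56/2^9 = 5.000 mV.
Scaled input = 24.8000 LSBs, so code = 24.
Reconstructed: 0.12 V.
Difference: 0.004 V → 4.000 mV.

4.000 mV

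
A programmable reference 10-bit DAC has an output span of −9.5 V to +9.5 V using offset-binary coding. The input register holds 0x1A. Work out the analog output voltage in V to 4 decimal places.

-9.0176 V

LSB = 19 V / 2^10 = 18.555 mV.
Code 0x1A = 26 decimal.
V_out = (−9.5) + 26 × 0.0185547 V = -9.01758 V.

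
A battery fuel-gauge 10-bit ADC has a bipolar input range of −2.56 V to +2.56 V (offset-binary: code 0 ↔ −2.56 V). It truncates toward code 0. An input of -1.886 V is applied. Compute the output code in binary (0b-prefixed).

code 0b10000110 (decimal 134)

Full-scale span = 5.12 V; LSB = 5.12/2^10 = 5.000 mV.
Input sits at 134.800 steps above V_low.
Floor → code 134.
In binary (0b-prefixed): 0b10000110.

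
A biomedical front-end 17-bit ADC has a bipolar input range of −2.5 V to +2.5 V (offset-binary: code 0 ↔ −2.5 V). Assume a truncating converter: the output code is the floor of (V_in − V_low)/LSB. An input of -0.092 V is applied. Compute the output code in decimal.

code 63124

Full-scale span = 5 V; LSB = 5/2^17 = 38.15 µV.
(-0.092 − (−2.5)) / 3.8147e-05 = 63124.275 LSBs.
Floor → code 63124.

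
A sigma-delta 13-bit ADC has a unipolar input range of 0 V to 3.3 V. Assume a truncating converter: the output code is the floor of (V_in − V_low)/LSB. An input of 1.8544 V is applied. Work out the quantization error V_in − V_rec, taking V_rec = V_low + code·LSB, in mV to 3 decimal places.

0.164 mV

LSB = 3.3/2^13 = 402.83 µV.
(V_in − V_low)/LSB = (1.8544 − 0)/0.000402832 = 4603.4075 → code 4603 (floor).
Code 4603 maps back to 0 + 4603×0.000402832 V = 1.8542358 V.
V_in − V_rec = 0.00016416 V = 0.164 mV.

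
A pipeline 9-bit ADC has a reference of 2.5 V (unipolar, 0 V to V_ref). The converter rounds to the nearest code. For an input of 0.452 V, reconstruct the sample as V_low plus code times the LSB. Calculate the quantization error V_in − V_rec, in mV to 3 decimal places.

-2.102 mV

One LSB is 2.5 V / 512 = 4.883 mV.
(0.452 − 0)/0.00488281 = 92.5696; round gives code 93.
Code 93 maps back to 0 + 93×0.00488281 V = 0.45410156 V.
Error = 0.452 − 0.45410156 = -0.00210156 V = -2.102 mV.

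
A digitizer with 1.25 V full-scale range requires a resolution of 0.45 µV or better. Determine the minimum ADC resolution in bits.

Number of steps required ≥ 1.25 V / 0.45 µV = 2777777.78.
Need 2^N ≥ 2777777.78; 2^21 = 2097152, 2^22 = 4194304.
Minimum N = 22.

22 bits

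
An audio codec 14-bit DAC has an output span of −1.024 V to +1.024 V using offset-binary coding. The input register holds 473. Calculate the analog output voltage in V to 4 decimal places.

LSB = 2.048 V / 2^14 = 125.00 µV.
V_out = (−1.024) + 473 × 0.000125 V = -0.964875 V.

-0.9649 V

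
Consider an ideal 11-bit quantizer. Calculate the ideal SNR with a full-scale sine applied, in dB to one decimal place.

SNR ≈ 6.02·N + 1.76 dB = 6.02·11 + 1.76 = 67.98 dB.

68.0 dB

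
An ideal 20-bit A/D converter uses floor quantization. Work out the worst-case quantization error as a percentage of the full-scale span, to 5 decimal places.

0.00010 %

Truncating → worst-case error = 1 LSB = V_FS/2^20, so 100/1048576 = 9.53674e-05 % of full scale.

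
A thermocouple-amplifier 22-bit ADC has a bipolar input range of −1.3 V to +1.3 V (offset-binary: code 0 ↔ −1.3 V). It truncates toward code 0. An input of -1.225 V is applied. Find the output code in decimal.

code 120989

Full-scale span = 2.6 V; LSB = 2.6/2^22 = 0.62 µV.
(-1.225 − (−1.3)) / 6.19888e-07 = 120989.538 LSBs.
⌊·⌋(120989.538) = 120989.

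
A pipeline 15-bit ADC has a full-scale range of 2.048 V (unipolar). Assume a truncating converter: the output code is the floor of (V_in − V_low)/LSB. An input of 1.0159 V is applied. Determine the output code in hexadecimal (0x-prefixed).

code 0x3F7E (decimal 16254)

With 32768 levels over 2.048 V, one step is 62.50 µV.
Input sits at 16254.400 steps above V_low.
⌊·⌋(16254.400) = 16254.
In hexadecimal (0x-prefixed): 0x3F7E.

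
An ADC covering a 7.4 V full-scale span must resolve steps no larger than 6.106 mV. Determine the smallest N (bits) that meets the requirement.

Number of steps required ≥ 7.4 V / 6.106 mV = 1211.92.
Need 2^N ≥ 1211.92; 2^10 = 1024, 2^11 = 2048.
Minimum N = 11.

11 bits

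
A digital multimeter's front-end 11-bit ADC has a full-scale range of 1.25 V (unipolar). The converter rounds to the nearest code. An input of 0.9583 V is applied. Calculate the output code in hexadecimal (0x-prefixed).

With 2048 levels over 1.25 V, one step is 0.610 mV.
(V_in − V_low)/LSB = (0.9583 − 0) / 0.000610352 = 1570.079.
round(1570.079) = 1570.
In hexadecimal (0x-prefixed): 0x622.

code 0x622 (decimal 1570)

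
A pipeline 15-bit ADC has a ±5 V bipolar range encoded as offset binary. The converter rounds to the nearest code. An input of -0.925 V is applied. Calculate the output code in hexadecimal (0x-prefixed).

LSB = 10 V / 32768 = 305.18 µV.
(-0.925 − (−5)) / 0.000305176 = 13352.960 LSBs.
round(13352.960) = 13353.
In hexadecimal (0x-prefixed): 0x3429.

code 0x3429 (decimal 13353)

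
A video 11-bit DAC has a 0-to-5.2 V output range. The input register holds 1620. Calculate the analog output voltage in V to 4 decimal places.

4.1133 V

LSB = 5.2 V / 2^11 = 2.539 mV.
V_out = 0 + 1620 × 0.00253906 V = 4.11328 V.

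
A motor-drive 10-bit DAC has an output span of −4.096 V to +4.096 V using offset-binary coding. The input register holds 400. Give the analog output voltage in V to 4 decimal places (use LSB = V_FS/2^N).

-0.8960 V

LSB = 8.192 V / 2^10 = 8.000 mV.
V_out = (−4.096) + 400 × 0.008 V = -0.896 V.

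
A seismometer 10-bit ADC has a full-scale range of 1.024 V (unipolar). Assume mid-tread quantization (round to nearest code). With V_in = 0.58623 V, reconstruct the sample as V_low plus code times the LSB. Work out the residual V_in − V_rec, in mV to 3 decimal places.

LSB = 1.024/2^10 = 1.000 mV.
Scaled input = 586.2300 LSBs, so code = 586.
Reconstructed: 0.586 V.
Error = 0.58623 − 0.586 = 0.00023 V = 0.230 mV.

0.230 mV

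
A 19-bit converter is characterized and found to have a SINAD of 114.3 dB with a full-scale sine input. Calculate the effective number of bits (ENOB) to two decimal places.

18.69 bits

ENOB = (SINAD − 1.76) / 6.02 = (114.3 − 1.76)/6.02 = 18.694.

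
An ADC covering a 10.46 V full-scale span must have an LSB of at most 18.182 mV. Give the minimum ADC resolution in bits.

Number of steps required ≥ 10.46 V / 18.182 mV = 575.29.
Need 2^N ≥ 575.29; 2^9 = 512, 2^10 = 1024.
Minimum N = 10.

10 bits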